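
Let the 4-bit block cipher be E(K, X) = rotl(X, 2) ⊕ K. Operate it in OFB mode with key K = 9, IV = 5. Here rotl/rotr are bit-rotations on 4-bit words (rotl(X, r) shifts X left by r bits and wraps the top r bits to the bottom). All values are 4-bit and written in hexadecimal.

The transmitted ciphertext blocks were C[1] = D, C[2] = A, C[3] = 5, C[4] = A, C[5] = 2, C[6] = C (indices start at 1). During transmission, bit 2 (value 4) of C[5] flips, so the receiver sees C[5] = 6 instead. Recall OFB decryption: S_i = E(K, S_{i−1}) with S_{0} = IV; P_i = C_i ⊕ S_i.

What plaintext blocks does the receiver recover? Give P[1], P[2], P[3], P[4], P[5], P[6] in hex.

P[1] = 1, P[2] = 0, P[3] = 6, P[4] = F, P[5] = A, P[6] = 6

Only C[5] changed, to 6. In OFB, a change in C_i flips the same bit in P_i only; the keystream is unaffected. Decrypting the received ciphertext:
P[1]: S = E(K, 5) = C; D ⊕ C = 1.
P[2]: S = E(K, C) = A; A ⊕ A = 0.
P[3]: S = E(K, A) = 3; 5 ⊕ 3 = 6.
P[4]: S = E(K, 3) = 5; A ⊕ 5 = F.
P[5]: S = E(K, 5) = C; 6 ⊕ C = A.
P[6]: S = E(K, C) = A; C ⊕ A = 6.
Blocks that differ from the original plaintext: P[5].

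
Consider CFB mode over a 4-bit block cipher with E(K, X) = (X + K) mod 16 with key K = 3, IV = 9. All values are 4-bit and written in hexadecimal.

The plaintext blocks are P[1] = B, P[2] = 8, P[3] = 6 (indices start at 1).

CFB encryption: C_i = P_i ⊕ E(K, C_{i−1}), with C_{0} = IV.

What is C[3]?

C[1]: E(K, 9) = C; B ⊕ C = 7.
C[2]: E(K, 7) = A; 8 ⊕ A = 2.
C[3]: E(K, 2) = 5; 6 ⊕ 5 = 3.

C[3] = 3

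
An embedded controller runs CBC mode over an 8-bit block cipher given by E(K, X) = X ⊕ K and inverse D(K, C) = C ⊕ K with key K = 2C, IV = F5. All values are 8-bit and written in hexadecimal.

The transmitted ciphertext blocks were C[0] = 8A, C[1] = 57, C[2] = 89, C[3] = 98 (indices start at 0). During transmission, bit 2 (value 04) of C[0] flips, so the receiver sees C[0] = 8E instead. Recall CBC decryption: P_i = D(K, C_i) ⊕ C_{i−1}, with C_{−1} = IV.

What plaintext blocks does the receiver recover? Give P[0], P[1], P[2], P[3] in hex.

P[0] = 57, P[1] = F5, P[2] = F2, P[3] = 3D

Only C[0] changed, to 8E. In CBC, a change in C_i garbles P_i and flips the same bit in P_{i+1}. Decrypting the received ciphertext:
P[0]: D(K, 8E) = A2; A2 ⊕ F5 = 57.
P[1]: D(K, 57) = 7B; 7B ⊕ 8E = F5.
P[2]: D(K, 89) = A5; A5 ⊕ 57 = F2.
P[3]: D(K, 98) = B4; B4 ⊕ 89 = 3D.
Blocks that differ from the original plaintext: P[0], P[1].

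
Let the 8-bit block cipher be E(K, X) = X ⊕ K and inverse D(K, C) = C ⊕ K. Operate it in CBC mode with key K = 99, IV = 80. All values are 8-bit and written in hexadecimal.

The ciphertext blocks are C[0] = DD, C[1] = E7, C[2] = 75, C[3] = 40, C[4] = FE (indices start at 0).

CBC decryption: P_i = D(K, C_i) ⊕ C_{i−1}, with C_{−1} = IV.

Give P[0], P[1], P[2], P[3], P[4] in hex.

P[0]: D(K, DD) = 44; 44 ⊕ 80 = C4.
P[1]: D(K, E7) = 7E; 7E ⊕ DD = A3.
P[2]: D(K, 75) = EC; EC ⊕ E7 = 0B.
P[3]: D(K, 40) = D9; D9 ⊕ 75 = AC.
P[4]: D(K, FE) = 67; 67 ⊕ 40 = 27.

P[0] = C4, P[1] = A3, P[2] = 0B, P[3] = AC, P[4] = 27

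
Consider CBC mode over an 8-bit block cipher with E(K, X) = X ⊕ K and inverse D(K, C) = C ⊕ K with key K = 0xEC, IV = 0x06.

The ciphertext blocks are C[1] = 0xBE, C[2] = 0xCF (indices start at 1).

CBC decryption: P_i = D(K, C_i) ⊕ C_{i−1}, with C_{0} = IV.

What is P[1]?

P[1] = 0x54

P[1]: D(K, 0xBE) = 0x52; 0x52 ⊕ 0x06 = 0x54.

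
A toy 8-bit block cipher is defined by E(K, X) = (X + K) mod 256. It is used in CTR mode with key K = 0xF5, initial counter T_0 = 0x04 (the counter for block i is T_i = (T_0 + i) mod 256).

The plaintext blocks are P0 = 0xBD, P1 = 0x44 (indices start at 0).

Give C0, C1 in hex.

C0 = 0x44, C1 = 0xBE

CTR encryption: S_i = E(K, T_i) where T_i is the counter for block i; C_i = P_i ⊕ S_i.
C0: T = 0x04, S = E(K, T) = 0xF9; 0xBD ⊕ 0xF9 = 0x44.
C1: T = 0x05, S = E(K, T) = 0xFA; 0x44 ⊕ 0xFA = 0xBE.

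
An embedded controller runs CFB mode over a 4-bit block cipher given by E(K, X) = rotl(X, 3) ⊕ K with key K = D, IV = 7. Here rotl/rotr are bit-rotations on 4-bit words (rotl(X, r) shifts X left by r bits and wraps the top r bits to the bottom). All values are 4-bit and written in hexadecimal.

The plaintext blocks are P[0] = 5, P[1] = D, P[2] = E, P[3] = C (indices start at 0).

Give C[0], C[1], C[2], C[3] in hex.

CFB encryption: C_i = P_i ⊕ E(K, C_{i−1}), with C_{−1} = IV.
C[0]: E(K, 7) = 6; 5 ⊕ 6 = 3.
C[1]: E(K, 3) = 4; D ⊕ 4 = 9.
C[2]: E(K, 9) = 1; E ⊕ 1 = F.
C[3]: E(K, F) = 2; C ⊕ 2 = E.

C[0] = 3, C[1] = 9, C[2] = F, C[3] = E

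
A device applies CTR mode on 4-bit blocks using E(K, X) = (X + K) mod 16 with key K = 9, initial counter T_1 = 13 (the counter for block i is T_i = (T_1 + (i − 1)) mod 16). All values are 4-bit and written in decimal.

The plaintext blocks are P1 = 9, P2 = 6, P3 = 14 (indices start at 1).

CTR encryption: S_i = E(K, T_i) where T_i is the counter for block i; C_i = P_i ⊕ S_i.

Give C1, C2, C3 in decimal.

C1 = 15, C2 = 1, C3 = 6

C1: T = 13, S = E(K, T) = 6; 9 ⊕ 6 = 15.
C2: T = 14, S = E(K, T) = 7; 6 ⊕ 7 = 1.
C3: T = 15, S = E(K, T) = 8; 14 ⊕ 8 = 6.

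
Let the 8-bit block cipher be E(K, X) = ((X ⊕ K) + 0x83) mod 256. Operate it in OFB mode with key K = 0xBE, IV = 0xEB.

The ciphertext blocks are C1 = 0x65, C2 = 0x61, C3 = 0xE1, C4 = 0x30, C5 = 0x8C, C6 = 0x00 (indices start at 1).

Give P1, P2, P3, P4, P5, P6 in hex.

OFB decryption: S_i = E(K, S_{i−1}) with S_{0} = IV; P_i = C_i ⊕ S_i.
P1: S = E(K, 0xEB) = 0xD8; 0x65 ⊕ 0xD8 = 0xBD.
P2: S = E(K, 0xD8) = 0xE9; 0x61 ⊕ 0xE9 = 0x88.
P3: S = E(K, 0xE9) = 0xDA; 0xE1 ⊕ 0xDA = 0x3B.
P4: S = E(K, 0xDA) = 0xE7; 0x30 ⊕ 0xE7 = 0xD7.
P5: S = E(K, 0xE7) = 0xDC; 0x8C ⊕ 0xDC = 0x50.
P6: S = E(K, 0xDC) = 0xE5; 0x00 ⊕ 0xE5 = 0xE5.

P1 = 0xBD, P2 = 0x88, P3 = 0x3B, P4 = 0xD7, P5 = 0x50, P6 = 0xE5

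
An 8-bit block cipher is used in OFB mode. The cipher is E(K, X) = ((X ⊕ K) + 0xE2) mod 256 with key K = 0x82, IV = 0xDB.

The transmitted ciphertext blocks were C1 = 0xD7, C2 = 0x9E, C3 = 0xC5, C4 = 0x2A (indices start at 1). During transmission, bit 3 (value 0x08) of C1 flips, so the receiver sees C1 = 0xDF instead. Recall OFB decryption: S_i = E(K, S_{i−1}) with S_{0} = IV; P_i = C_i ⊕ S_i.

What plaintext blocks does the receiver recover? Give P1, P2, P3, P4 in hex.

Only C1 changed, to 0xDF. In OFB, a change in C_i flips the same bit in P_i only; the keystream is unaffected. Decrypting the received ciphertext:
P1: S = E(K, 0xDB) = 0x3B; 0xDF ⊕ 0x3B = 0xE4.
P2: S = E(K, 0x3B) = 0x9B; 0x9E ⊕ 0x9B = 0x05.
P3: S = E(K, 0x9B) = 0xFB; 0xC5 ⊕ 0xFB = 0x3E.
P4: S = E(K, 0xFB) = 0x5B; 0x2A ⊕ 0x5B = 0x71.
Blocks that differ from the original plaintext: P1.

P1 = 0xE4, P2 = 0x05, P3 = 0x3E, P4 = 0x71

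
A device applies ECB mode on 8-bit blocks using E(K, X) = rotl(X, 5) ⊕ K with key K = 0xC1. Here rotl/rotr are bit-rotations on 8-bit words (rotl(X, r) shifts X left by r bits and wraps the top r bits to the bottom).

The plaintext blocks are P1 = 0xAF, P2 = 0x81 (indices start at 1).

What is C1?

ECB encryption: C_i = E(K, P_i).
C1: E(K, 0xAF) = 0x34.

C1 = 0x34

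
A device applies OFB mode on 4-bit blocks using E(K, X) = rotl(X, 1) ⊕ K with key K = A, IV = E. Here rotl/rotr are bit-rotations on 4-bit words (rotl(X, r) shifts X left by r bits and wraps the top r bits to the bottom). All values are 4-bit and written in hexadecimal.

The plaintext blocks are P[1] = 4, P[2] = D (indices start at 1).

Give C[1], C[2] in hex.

OFB encryption: S_i = E(K, S_{i−1}) with S_{0} = IV; C_i = P_i ⊕ S_i.
C[1]: S = E(K, E) = 7; 4 ⊕ 7 = 3.
C[2]: S = E(K, 7) = 4; D ⊕ 4 = 9.

C[1] = 3, C[2] = 9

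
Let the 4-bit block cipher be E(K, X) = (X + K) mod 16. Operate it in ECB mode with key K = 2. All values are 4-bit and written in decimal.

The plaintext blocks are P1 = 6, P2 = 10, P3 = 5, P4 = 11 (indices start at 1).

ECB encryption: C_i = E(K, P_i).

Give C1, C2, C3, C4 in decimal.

C1 = 8, C2 = 12, C3 = 7, C4 = 13

C1: E(K, 6) = 8.
C2: E(K, 10) = 12.
C3: E(K, 5) = 7.
C4: E(K, 11) = 13.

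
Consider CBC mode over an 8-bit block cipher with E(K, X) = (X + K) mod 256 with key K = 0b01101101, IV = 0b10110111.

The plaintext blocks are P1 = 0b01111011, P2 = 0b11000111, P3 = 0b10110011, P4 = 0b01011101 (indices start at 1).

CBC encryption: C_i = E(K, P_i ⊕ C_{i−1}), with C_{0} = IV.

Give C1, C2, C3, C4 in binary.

C1: P1 ⊕ 0b10110111 = 0b11001100; E(K, 0b11001100) = 0b00111001.
C2: P2 ⊕ 0b00111001 = 0b11111110; E(K, 0b11111110) = 0b01101011.
C3: P3 ⊕ 0b01101011 = 0b11011000; E(K, 0b11011000) = 0b01000101.
C4: P4 ⊕ 0b01000101 = 0b00011000; E(K, 0b00011000) = 0b10000101.

C1 = 0b00111001, C2 = 0b01101011, C3 = 0b01000101, C4 = 0b10000101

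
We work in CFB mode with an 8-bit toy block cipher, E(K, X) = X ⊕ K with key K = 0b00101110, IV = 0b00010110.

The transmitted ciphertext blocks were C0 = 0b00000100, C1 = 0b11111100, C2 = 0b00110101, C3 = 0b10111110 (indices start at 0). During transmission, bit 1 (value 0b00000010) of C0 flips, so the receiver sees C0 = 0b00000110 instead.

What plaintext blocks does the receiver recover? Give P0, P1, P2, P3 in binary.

CFB decryption: P_i = C_i ⊕ E(K, C_{i−1}), with C_{−1} = IV.
Only C0 changed, to 0b00000110. In CFB, a change in C_i flips the same bit in P_i and garbles P_{i+1}. Decrypting the received ciphertext:
P0: E(K, 0b00010110) = 0b00111000; 0b00000110 ⊕ 0b00111000 = 0b00111110.
P1: E(K, 0b00000110) = 0b00101000; 0b11111100 ⊕ 0b00101000 = 0b11010100.
P2: E(K, 0b11111100) = 0b11010010; 0b00110101 ⊕ 0b11010010 = 0b11100111.
P3: E(K, 0b00110101) = 0b00011011; 0b10111110 ⊕ 0b00011011 = 0b10100101.
Blocks that differ from the original plaintext: P0, P1.

P0 = 0b00111110, P1 = 0b11010100, P2 = 0b11100111, P3 = 0b10100101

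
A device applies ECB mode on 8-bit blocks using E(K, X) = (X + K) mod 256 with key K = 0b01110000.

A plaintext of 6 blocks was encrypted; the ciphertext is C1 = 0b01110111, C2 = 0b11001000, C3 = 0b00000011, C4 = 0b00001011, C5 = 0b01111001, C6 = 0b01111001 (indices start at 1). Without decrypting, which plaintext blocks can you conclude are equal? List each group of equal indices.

ECB encrypts each block independently with the same key, so equal ciphertext blocks imply equal plaintext blocks.
C5 = C6 = 0b01111001, so P5 = P6.

P5 = P6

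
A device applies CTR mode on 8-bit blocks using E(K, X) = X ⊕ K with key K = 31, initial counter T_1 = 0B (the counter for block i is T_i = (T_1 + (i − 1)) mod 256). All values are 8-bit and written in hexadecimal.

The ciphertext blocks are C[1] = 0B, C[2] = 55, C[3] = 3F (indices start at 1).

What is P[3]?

P[3] = 03

CTR decryption: S_i = E(K, T_i) where T_i is the counter for block i; P_i = C_i ⊕ S_i.
P[3]: T = 0D, S = E(K, T) = 3C; 3F ⊕ 3C = 03.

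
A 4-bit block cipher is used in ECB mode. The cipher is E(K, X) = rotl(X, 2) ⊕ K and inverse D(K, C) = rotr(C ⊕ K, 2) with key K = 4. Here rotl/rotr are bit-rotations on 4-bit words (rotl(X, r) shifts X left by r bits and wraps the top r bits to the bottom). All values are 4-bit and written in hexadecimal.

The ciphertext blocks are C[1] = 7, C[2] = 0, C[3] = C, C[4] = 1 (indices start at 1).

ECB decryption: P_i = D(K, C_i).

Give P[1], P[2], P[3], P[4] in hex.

P[1] = C, P[2] = 1, P[3] = 2, P[4] = 5

P[1]: D(K, 7) = C.
P[2]: D(K, 0) = 1.
P[3]: D(K, C) = 2.
P[4]: D(K, 1) = 5.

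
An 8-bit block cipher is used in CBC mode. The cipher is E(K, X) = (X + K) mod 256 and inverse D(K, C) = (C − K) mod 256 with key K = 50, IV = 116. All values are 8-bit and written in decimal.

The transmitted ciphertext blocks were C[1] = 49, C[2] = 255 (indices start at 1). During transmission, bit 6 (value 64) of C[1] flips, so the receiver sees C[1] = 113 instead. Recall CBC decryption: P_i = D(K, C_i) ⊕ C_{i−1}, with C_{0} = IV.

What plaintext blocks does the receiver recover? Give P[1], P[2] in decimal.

P[1] = 75, P[2] = 188

Only C[1] changed, to 113. In CBC, a change in C_i garbles P_i and flips the same bit in P_{i+1}. Decrypting the received ciphertext:
P[1]: D(K, 113) = 63; 63 ⊕ 116 = 75.
P[2]: D(K, 255) = 205; 205 ⊕ 113 = 188.
Blocks that differ from the original plaintext: P[1], P[2].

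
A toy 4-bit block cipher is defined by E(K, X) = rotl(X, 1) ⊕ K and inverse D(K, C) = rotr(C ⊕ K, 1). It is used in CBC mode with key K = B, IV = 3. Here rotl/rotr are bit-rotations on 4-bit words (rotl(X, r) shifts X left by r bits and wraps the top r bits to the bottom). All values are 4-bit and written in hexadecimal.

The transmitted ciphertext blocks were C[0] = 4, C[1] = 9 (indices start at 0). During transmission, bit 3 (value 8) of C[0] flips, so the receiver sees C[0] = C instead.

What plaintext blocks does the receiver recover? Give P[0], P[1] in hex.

P[0] = 8, P[1] = D

CBC decryption: P_i = D(K, C_i) ⊕ C_{i−1}, with C_{−1} = IV.
Only C[0] changed, to C. In CBC, a change in C_i garbles P_i and flips the same bit in P_{i+1}. Decrypting the received ciphertext:
P[0]: D(K, C) = B; B ⊕ 3 = 8.
P[1]: D(K, 9) = 1; 1 ⊕ C = D.
Blocks that differ from the original plaintext: P[0], P[1].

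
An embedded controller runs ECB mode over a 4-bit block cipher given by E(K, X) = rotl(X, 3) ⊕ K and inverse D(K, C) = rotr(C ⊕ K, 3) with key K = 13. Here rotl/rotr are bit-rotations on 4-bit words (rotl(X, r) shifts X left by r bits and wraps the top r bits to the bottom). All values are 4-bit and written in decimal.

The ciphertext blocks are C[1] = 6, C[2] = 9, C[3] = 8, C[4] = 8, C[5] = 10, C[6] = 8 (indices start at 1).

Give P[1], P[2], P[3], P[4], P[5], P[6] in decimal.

ECB decryption: P_i = D(K, C_i).
P[1]: D(K, 6) = 7.
P[2]: D(K, 9) = 8.
P[3]: D(K, 8) = 10.
P[4]: D(K, 8) = 10.
P[5]: D(K, 10) = 14.
P[6]: D(K, 8) = 10.

P[1] = 7, P[2] = 8, P[3] = 10, P[4] = 10, P[5] = 14, P[6] = 10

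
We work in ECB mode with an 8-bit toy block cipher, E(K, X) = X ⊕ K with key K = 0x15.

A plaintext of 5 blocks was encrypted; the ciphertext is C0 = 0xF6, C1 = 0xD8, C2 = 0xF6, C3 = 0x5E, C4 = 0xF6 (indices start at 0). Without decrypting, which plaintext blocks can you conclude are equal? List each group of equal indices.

ECB encrypts each block independently with the same key, so equal ciphertext blocks imply equal plaintext blocks.
C0 = C2 = C4 = 0xF6, so P0 = P2 = P4.

P0 = P2 = P4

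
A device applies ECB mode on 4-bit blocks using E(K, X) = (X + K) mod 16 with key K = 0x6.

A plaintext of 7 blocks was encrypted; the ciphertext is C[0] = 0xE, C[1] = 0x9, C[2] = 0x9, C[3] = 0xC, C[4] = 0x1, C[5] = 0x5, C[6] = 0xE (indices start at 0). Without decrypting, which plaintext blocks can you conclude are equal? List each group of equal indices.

ECB encrypts each block independently with the same key, so equal ciphertext blocks imply equal plaintext blocks.
C[0] = C[6] = 0xE, so P[0] = P[6].
C[1] = C[2] = 0x9, so P[1] = P[2].

P[0] = P[6]; P[1] = P[2]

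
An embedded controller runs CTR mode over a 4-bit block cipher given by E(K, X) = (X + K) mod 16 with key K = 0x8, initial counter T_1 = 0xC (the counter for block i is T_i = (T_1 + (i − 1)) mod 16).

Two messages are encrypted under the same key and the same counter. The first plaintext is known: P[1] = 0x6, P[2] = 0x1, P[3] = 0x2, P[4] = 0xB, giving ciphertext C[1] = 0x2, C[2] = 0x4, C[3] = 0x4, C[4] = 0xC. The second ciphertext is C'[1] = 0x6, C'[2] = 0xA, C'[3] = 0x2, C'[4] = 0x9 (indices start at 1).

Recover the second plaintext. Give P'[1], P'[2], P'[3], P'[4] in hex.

In CTR with a reused counter, both messages share the same keystream S_i, so C_i ⊕ C'_i = P_i ⊕ P'_i and thus P'_i = P_i ⊕ C_i ⊕ C'_i.
P'[1]: 0x6 ⊕ 0x2 ⊕ 0x6 = 0x2.
P'[2]: 0x1 ⊕ 0x4 ⊕ 0xA = 0xF.
P'[3]: 0x2 ⊕ 0x4 ⊕ 0x2 = 0x4.
P'[4]: 0xB ⊕ 0xC ⊕ 0x9 = 0xE.

P'[1] = 0x2, P'[2] = 0xF, P'[3] = 0x4, P'[4] = 0xE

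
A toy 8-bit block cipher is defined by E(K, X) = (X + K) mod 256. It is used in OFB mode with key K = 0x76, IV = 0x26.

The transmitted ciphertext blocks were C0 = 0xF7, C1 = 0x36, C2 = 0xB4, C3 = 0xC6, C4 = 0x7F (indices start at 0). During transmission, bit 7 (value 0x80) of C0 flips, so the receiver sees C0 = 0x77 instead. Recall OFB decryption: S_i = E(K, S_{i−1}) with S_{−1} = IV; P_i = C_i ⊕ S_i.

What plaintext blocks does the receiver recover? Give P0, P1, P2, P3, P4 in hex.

Only C0 changed, to 0x77. In OFB, a change in C_i flips the same bit in P_i only; the keystream is unaffected. Decrypting the received ciphertext:
P0: S = E(K, 0x26) = 0x9C; 0x77 ⊕ 0x9C = 0xEB.
P1: S = E(K, 0x9C) = 0x12; 0x36 ⊕ 0x12 = 0x24.
P2: S = E(K, 0x12) = 0x88; 0xB4 ⊕ 0x88 = 0x3C.
P3: S = E(K, 0x88) = 0xFE; 0xC6 ⊕ 0xFE = 0x38.
P4: S = E(K, 0xFE) = 0x74; 0x7F ⊕ 0x74 = 0x0B.
Blocks that differ from the original plaintext: P0.

P0 = 0xEB, P1 = 0x24, P2 = 0x3C, P3 = 0x38, P4 = 0x0B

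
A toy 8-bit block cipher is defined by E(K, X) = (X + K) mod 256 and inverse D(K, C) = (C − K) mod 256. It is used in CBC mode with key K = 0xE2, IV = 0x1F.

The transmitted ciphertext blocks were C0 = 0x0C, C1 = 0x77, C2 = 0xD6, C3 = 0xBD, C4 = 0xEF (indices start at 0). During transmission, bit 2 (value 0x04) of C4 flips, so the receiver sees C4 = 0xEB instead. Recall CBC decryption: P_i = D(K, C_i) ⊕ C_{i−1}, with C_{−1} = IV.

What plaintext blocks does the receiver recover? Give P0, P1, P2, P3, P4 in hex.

P0 = 0x35, P1 = 0x99, P2 = 0x83, P3 = 0x0D, P4 = 0xB4

Only C4 changed, to 0xEB. In CBC, a change in C_i garbles P_i and flips the same bit in P_{i+1}. Decrypting the received ciphertext:
P0: D(K, 0x0C) = 0x2A; 0x2A ⊕ 0x1F = 0x35.
P1: D(K, 0x77) = 0x95; 0x95 ⊕ 0x0C = 0x99.
P2: D(K, 0xD6) = 0xF4; 0xF4 ⊕ 0x77 = 0x83.
P3: D(K, 0xBD) = 0xDB; 0xDB ⊕ 0xD6 = 0x0D.
P4: D(K, 0xEB) = 0x09; 0x09 ⊕ 0xBD = 0xB4.
Blocks that differ from the original plaintext: P4.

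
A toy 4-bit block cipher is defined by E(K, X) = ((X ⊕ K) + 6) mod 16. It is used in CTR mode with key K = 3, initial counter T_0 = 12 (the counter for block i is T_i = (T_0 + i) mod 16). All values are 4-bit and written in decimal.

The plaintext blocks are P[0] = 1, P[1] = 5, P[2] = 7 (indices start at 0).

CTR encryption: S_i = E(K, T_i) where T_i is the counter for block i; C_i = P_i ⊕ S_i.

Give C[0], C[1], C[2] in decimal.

C[0] = 4, C[1] = 1, C[2] = 4

C[0]: T = 12, S = E(K, T) = 5; 1 ⊕ 5 = 4.
C[1]: T = 13, S = E(K, T) = 4; 5 ⊕ 4 = 1.
C[2]: T = 14, S = E(K, T) = 3; 7 ⊕ 3 = 4.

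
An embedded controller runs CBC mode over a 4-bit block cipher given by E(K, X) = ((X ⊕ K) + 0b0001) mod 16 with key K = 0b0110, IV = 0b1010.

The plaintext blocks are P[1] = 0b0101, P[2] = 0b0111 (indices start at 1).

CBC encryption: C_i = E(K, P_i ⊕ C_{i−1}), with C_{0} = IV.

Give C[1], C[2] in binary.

C[1]: P[1] ⊕ 0b1010 = 0b1111; E(K, 0b1111) = 0b1010.
C[2]: P[2] ⊕ 0b1010 = 0b1101; E(K, 0b1101) = 0b1100.

C[1] = 0b1010, C[2] = 0b1100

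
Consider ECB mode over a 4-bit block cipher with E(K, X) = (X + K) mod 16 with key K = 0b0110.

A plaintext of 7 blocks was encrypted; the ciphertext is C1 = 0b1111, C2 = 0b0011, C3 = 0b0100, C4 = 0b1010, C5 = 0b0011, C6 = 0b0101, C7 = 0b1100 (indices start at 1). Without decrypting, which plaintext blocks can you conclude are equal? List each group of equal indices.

ECB encrypts each block independently with the same key, so equal ciphertext blocks imply equal plaintext blocks.
C2 = C5 = 0b0011, so P2 = P5.

P2 = P5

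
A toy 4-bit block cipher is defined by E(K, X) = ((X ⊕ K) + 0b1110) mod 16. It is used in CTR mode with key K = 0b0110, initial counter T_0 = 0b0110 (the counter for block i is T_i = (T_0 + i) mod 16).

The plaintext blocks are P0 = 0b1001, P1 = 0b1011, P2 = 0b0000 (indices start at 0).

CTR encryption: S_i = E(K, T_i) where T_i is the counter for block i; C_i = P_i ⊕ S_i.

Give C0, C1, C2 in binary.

C0 = 0b0111, C1 = 0b0100, C2 = 0b1100

C0: T = 0b0110, S = E(K, T) = 0b1110; 0b1001 ⊕ 0b1110 = 0b0111.
C1: T = 0b0111, S = E(K, T) = 0b1111; 0b1011 ⊕ 0b1111 = 0b0100.
C2: T = 0b1000, S = E(K, T) = 0b1100; 0b0000 ⊕ 0b1100 = 0b1100.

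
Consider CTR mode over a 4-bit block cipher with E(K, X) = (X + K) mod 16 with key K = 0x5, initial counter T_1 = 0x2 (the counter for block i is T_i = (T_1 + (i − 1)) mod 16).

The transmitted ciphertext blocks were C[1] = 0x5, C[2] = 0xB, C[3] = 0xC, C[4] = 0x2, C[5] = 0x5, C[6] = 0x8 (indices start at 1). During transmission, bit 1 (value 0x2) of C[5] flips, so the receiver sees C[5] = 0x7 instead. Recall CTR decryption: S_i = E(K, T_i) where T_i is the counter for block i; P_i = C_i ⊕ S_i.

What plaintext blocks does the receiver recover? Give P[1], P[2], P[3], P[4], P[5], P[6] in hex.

Only C[5] changed, to 0x7. In CTR, a change in C_i flips the same bit in P_i only; the keystream is unaffected. Decrypting the received ciphertext:
P[1]: T = 0x2, S = E(K, T) = 0x7; 0x5 ⊕ 0x7 = 0x2.
P[2]: T = 0x3, S = E(K, T) = 0x8; 0xB ⊕ 0x8 = 0x3.
P[3]: T = 0x4, S = E(K, T) = 0x9; 0xC ⊕ 0x9 = 0x5.
P[4]: T = 0x5, S = E(K, T) = 0xA; 0x2 ⊕ 0xA = 0x8.
P[5]: T = 0x6, S = E(K, T) = 0xB; 0x7 ⊕ 0xB = 0xC.
P[6]: T = 0x7, S = E(K, T) = 0xC; 0x8 ⊕ 0xC = 0x4.
Blocks that differ from the original plaintext: P[5].

P[1] = 0x2, P[2] = 0x3, P[3] = 0x5, P[4] = 0x8, P[5] = 0xC, P[6] = 0x4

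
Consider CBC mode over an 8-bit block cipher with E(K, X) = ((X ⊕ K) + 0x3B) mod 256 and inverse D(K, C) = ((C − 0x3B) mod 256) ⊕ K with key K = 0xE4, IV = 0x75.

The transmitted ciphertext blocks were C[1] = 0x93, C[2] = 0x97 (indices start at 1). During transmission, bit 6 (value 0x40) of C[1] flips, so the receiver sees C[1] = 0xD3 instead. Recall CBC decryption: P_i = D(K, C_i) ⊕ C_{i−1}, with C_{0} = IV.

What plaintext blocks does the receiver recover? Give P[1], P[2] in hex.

P[1] = 0x09, P[2] = 0x6B

Only C[1] changed, to 0xD3. In CBC, a change in C_i garbles P_i and flips the same bit in P_{i+1}. Decrypting the received ciphertext:
P[1]: D(K, 0xD3) = 0x7C; 0x7C ⊕ 0x75 = 0x09.
P[2]: D(K, 0x97) = 0xB8; 0xB8 ⊕ 0xD3 = 0x6B.
Blocks that differ from the original plaintext: P[1], P[2].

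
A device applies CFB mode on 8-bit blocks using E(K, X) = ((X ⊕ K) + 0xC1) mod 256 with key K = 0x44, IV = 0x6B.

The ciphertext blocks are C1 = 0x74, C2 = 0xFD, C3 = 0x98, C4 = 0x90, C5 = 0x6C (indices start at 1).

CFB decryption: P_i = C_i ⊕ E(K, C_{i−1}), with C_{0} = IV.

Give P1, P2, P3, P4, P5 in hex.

P1 = 0x84, P2 = 0x0C, P3 = 0xE2, P4 = 0x0D, P5 = 0xF9

P1: E(K, 0x6B) = 0xF0; 0x74 ⊕ 0xF0 = 0x84.
P2: E(K, 0x74) = 0xF1; 0xFD ⊕ 0xF1 = 0x0C.
P3: E(K, 0xFD) = 0x7A; 0x98 ⊕ 0x7A = 0xE2.
P4: E(K, 0x98) = 0x9D; 0x90 ⊕ 0x9D = 0x0D.
P5: E(K, 0x90) = 0x95; 0x6C ⊕ 0x95 = 0xF9.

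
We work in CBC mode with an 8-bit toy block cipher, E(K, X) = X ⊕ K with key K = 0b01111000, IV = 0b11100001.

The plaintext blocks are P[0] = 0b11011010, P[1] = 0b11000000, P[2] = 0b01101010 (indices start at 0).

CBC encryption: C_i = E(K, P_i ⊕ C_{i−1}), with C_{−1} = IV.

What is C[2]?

C[2] = 0b11101001

C[0]: P[0] ⊕ 0b11100001 = 0b00111011; E(K, 0b00111011) = 0b01000011.
C[1]: P[1] ⊕ 0b01000011 = 0b10000011; E(K, 0b10000011) = 0b11111011.
C[2]: P[2] ⊕ 0b11111011 = 0b10010001; E(K, 0b10010001) = 0b11101001.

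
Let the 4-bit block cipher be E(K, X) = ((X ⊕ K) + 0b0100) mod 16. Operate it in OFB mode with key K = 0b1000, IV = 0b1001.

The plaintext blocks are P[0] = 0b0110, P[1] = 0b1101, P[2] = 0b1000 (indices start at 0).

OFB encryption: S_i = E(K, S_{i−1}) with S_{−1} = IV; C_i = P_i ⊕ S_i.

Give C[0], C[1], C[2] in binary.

C[0] = 0b0011, C[1] = 0b1100, C[2] = 0b0101

C[0]: S = E(K, 0b1001) = 0b0101; 0b0110 ⊕ 0b0101 = 0b0011.
C[1]: S = E(K, 0b0101) = 0b0001; 0b1101 ⊕ 0b0001 = 0b1100.
C[2]: S = E(K, 0b0001) = 0b1101; 0b1000 ⊕ 0b1101 = 0b0101.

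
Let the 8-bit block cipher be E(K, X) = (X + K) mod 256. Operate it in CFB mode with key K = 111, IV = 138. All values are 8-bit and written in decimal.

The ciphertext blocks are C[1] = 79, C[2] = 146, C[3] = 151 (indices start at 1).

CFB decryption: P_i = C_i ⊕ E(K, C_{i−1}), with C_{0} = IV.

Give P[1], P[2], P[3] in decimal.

P[1]: E(K, 138) = 249; 79 ⊕ 249 = 182.
P[2]: E(K, 79) = 190; 146 ⊕ 190 = 44.
P[3]: E(K, 146) = 1; 151 ⊕ 1 = 150.

P[1] = 182, P[2] = 44, P[3] = 150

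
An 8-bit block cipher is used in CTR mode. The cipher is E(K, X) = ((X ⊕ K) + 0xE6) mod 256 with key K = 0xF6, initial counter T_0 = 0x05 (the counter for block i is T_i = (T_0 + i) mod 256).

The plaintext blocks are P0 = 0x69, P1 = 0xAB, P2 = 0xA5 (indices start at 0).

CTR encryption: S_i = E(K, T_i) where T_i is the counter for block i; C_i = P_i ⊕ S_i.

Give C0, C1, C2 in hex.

C0: T = 0x05, S = E(K, T) = 0xD9; 0x69 ⊕ 0xD9 = 0xB0.
C1: T = 0x06, S = E(K, T) = 0xD6; 0xAB ⊕ 0xD6 = 0x7D.
C2: T = 0x07, S = E(K, T) = 0xD7; 0xA5 ⊕ 0xD7 = 0x72.

C0 = 0xB0, C1 = 0x7D, C2 = 0x72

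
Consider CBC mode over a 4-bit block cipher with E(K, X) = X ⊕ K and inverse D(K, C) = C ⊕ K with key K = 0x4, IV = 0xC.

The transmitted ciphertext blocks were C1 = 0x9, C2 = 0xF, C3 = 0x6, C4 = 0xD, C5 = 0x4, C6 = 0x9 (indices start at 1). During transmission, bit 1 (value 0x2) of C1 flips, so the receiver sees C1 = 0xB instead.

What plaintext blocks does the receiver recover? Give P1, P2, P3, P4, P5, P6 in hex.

P1 = 0x3, P2 = 0x0, P3 = 0xD, P4 = 0xF, P5 = 0xD, P6 = 0x9

CBC decryption: P_i = D(K, C_i) ⊕ C_{i−1}, with C_{0} = IV.
Only C1 changed, to 0xB. In CBC, a change in C_i garbles P_i and flips the same bit in P_{i+1}. Decrypting the received ciphertext:
P1: D(K, 0xB) = 0xF; 0xF ⊕ 0xC = 0x3.
P2: D(K, 0xF) = 0xB; 0xB ⊕ 0xB = 0x0.
P3: D(K, 0x6) = 0x2; 0x2 ⊕ 0xF = 0xD.
P4: D(K, 0xD) = 0x9; 0x9 ⊕ 0x6 = 0xF.
P5: D(K, 0x4) = 0x0; 0x0 ⊕ 0xD = 0xD.
P6: D(K, 0x9) = 0xD; 0xD ⊕ 0x4 = 0x9.
Blocks that differ from the original plaintext: P1, P2.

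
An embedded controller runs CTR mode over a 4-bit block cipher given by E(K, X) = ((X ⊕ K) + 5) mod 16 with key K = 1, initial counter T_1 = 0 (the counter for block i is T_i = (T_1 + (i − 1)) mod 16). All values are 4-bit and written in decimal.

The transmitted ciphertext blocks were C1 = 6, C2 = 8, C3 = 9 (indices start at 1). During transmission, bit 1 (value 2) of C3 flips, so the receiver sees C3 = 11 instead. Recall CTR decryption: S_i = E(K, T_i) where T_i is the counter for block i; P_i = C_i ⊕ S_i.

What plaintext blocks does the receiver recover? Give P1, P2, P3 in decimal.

Only C3 changed, to 11. In CTR, a change in C_i flips the same bit in P_i only; the keystream is unaffected. Decrypting the received ciphertext:
P1: T = 0, S = E(K, T) = 6; 6 ⊕ 6 = 0.
P2: T = 1, S = E(K, T) = 5; 8 ⊕ 5 = 13.
P3: T = 2, S = E(K, T) = 8; 11 ⊕ 8 = 3.
Blocks that differ from the original plaintext: P3.

P1 = 0, P2 = 13, P3 = 3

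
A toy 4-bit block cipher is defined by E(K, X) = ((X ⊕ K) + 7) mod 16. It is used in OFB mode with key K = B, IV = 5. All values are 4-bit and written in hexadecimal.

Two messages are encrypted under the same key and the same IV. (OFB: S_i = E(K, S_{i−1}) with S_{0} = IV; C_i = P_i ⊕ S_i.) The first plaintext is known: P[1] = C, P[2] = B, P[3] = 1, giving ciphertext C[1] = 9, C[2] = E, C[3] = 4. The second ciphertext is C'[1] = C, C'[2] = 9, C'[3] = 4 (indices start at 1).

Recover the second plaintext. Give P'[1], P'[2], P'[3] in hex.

In OFB with a reused IV, both messages share the same keystream S_i, so C_i ⊕ C'_i = P_i ⊕ P'_i and thus P'_i = P_i ⊕ C_i ⊕ C'_i.
P'[1]: C ⊕ 9 ⊕ C = 9.
P'[2]: B ⊕ E ⊕ 9 = C.
P'[3]: 1 ⊕ 4 ⊕ 4 = 1.

P'[1] = 9, P'[2] = C, P'[3] = 1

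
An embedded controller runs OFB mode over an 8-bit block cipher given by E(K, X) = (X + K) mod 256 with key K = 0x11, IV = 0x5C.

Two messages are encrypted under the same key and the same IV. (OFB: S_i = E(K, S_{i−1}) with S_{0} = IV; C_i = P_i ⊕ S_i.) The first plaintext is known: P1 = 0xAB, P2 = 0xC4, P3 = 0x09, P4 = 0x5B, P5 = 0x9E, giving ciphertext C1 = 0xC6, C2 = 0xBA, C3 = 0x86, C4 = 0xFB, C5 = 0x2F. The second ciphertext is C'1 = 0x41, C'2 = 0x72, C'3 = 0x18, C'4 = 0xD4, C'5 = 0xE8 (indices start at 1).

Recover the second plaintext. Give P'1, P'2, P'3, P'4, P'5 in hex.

P'1 = 0x2C, P'2 = 0x0C, P'3 = 0x97, P'4 = 0x74, P'5 = 0x59

In OFB with a reused IV, both messages share the same keystream S_i, so C_i ⊕ C'_i = P_i ⊕ P'_i and thus P'_i = P_i ⊕ C_i ⊕ C'_i.
P'1: 0xAB ⊕ 0xC6 ⊕ 0x41 = 0x2C.
P'2: 0xC4 ⊕ 0xBA ⊕ 0x72 = 0x0C.
P'3: 0x09 ⊕ 0x86 ⊕ 0x18 = 0x97.
P'4: 0x5B ⊕ 0xFB ⊕ 0xD4 = 0x74.
P'5: 0x9E ⊕ 0x2F ⊕ 0xE8 = 0x59.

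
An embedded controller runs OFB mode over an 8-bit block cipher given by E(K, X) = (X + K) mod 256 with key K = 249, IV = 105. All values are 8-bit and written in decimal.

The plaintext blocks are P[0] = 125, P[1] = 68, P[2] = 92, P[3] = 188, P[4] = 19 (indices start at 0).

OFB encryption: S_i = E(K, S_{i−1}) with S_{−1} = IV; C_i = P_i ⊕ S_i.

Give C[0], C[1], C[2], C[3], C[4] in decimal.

C[0] = 31, C[1] = 31, C[2] = 8, C[3] = 241, C[4] = 85

C[0]: S = E(K, 105) = 98; 125 ⊕ 98 = 31.
C[1]: S = E(K, 98) = 91; 68 ⊕ 91 = 31.
C[2]: S = E(K, 91) = 84; 92 ⊕ 84 = 8.
C[3]: S = E(K, 84) = 77; 188 ⊕ 77 = 241.
C[4]: S = E(K, 77) = 70; 19 ⊕ 70 = 85.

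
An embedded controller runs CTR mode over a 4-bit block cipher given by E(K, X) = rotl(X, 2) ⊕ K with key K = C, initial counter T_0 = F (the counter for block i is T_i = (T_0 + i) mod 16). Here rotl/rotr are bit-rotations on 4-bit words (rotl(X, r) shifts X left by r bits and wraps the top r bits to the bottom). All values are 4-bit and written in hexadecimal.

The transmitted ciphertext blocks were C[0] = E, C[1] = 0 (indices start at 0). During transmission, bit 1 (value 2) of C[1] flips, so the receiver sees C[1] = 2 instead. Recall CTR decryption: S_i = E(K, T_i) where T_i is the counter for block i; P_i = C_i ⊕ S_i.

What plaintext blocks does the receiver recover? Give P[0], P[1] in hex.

P[0] = D, P[1] = E

Only C[1] changed, to 2. In CTR, a change in C_i flips the same bit in P_i only; the keystream is unaffected. Decrypting the received ciphertext:
P[0]: T = F, S = E(K, T) = 3; E ⊕ 3 = D.
P[1]: T = 0, S = E(K, T) = C; 2 ⊕ C = E.
Blocks that differ from the original plaintext: P[1].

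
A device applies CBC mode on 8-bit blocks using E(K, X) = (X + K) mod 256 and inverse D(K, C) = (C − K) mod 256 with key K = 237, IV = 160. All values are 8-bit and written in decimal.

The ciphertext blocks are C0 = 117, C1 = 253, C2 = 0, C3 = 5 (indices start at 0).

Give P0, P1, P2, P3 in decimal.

P0 = 40, P1 = 101, P2 = 238, P3 = 24

CBC decryption: P_i = D(K, C_i) ⊕ C_{i−1}, with C_{−1} = IV.
P0: D(K, 117) = 136; 136 ⊕ 160 = 40.
P1: D(K, 253) = 16; 16 ⊕ 117 = 101.
P2: D(K, 0) = 19; 19 ⊕ 253 = 238.
P3: D(K, 5) = 24; 24 ⊕ 0 = 24.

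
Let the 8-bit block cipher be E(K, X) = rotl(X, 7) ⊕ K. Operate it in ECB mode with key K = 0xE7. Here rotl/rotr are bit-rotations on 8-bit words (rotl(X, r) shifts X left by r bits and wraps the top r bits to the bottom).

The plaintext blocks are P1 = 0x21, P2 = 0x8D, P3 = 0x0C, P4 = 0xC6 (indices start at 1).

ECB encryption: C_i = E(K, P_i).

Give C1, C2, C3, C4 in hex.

C1 = 0x77, C2 = 0x21, C3 = 0xE1, C4 = 0x84

C1: E(K, 0x21) = 0x77.
C2: E(K, 0x8D) = 0x21.
C3: E(K, 0x0C) = 0xE1.
C4: E(K, 0xC6) = 0x84.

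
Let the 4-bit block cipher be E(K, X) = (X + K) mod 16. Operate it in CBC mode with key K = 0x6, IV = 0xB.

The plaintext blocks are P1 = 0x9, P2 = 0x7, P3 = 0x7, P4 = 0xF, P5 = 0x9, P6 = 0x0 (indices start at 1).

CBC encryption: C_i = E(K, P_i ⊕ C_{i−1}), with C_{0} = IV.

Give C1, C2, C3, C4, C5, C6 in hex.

C1: P1 ⊕ 0xB = 0x2; E(K, 0x2) = 0x8.
C2: P2 ⊕ 0x8 = 0xF; E(K, 0xF) = 0x5.
C3: P3 ⊕ 0x5 = 0x2; E(K, 0x2) = 0x8.
C4: P4 ⊕ 0x8 = 0x7; E(K, 0x7) = 0xD.
C5: P5 ⊕ 0xD = 0x4; E(K, 0x4) = 0xA.
C6: P6 ⊕ 0xA = 0xA; E(K, 0xA) = 0x0.

C1 = 0x8, C2 = 0x5, C3 = 0x8, C4 = 0xD, C5 = 0xA, C6 = 0x0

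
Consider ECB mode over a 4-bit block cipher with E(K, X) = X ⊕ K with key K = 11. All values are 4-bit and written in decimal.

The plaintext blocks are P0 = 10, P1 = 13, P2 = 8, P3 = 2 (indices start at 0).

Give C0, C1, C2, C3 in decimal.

C0 = 1, C1 = 6, C2 = 3, C3 = 9

ECB encryption: C_i = E(K, P_i).
C0: E(K, 10) = 1.
C1: E(K, 13) = 6.
C2: E(K, 8) = 3.
C3: E(K, 2) = 9.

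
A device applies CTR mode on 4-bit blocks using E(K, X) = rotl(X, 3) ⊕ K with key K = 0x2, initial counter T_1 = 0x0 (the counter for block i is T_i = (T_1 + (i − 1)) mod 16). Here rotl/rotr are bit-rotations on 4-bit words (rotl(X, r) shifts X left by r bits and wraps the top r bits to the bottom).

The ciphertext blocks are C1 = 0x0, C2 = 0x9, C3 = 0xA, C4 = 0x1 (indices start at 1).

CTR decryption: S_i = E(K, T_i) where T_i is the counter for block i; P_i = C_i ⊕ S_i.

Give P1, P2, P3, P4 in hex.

P1: T = 0x0, S = E(K, T) = 0x2; 0x0 ⊕ 0x2 = 0x2.
P2: T = 0x1, S = E(K, T) = 0xA; 0x9 ⊕ 0xA = 0x3.
P3: T = 0x2, S = E(K, T) = 0x3; 0xA ⊕ 0x3 = 0x9.
P4: T = 0x3, S = E(K, T) = 0xB; 0x1 ⊕ 0xB = 0xA.

P1 = 0x2, P2 = 0x3, P3 = 0x9, P4 = 0xA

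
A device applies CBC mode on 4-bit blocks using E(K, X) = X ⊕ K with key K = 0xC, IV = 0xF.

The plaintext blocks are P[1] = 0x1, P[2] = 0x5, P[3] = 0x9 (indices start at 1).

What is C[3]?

C[3] = 0xE

CBC encryption: C_i = E(K, P_i ⊕ C_{i−1}), with C_{0} = IV.
C[1]: P[1] ⊕ 0xF = 0xE; E(K, 0xE) = 0x2.
C[2]: P[2] ⊕ 0x2 = 0x7; E(K, 0x7) = 0xB.
C[3]: P[3] ⊕ 0xB = 0x2; E(K, 0x2) = 0xE.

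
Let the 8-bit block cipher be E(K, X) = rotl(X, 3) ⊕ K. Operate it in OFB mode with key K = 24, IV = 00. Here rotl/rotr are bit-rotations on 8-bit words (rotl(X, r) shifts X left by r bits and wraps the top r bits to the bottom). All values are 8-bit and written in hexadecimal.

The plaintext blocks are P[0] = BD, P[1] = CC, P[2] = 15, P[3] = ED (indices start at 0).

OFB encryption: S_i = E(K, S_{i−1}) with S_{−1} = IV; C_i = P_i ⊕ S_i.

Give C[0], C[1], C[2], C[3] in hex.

C[0] = 99, C[1] = C9, C[2] = 19, C[3] = A9

C[0]: S = E(K, 00) = 24; BD ⊕ 24 = 99.
C[1]: S = E(K, 24) = 05; CC ⊕ 05 = C9.
C[2]: S = E(K, 05) = 0C; 15 ⊕ 0C = 19.
C[3]: S = E(K, 0C) = 44; ED ⊕ 44 = A9.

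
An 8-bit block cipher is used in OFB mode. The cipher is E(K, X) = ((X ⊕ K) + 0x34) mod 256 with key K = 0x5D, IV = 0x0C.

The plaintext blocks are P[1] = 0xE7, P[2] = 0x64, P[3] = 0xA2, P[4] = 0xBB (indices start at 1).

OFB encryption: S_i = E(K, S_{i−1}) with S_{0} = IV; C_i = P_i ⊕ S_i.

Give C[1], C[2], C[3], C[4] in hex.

C[1]: S = E(K, 0x0C) = 0x85; 0xE7 ⊕ 0x85 = 0x62.
C[2]: S = E(K, 0x85) = 0x0C; 0x64 ⊕ 0x0C = 0x68.
C[3]: S = E(K, 0x0C) = 0x85; 0xA2 ⊕ 0x85 = 0x27.
C[4]: S = E(K, 0x85) = 0x0C; 0xBB ⊕ 0x0C = 0xB7.

C[1] = 0x62, C[2] = 0x68, C[3] = 0x27, C[4] = 0xB7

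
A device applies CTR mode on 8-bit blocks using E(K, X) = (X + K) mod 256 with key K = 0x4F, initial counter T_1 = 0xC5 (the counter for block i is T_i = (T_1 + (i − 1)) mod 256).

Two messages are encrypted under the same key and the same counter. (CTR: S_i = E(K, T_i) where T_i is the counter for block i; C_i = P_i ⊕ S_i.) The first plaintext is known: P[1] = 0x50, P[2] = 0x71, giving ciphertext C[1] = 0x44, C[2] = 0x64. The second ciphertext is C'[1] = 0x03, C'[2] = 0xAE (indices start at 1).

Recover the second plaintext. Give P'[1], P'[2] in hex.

P'[1] = 0x17, P'[2] = 0xBB

In CTR with a reused counter, both messages share the same keystream S_i, so C_i ⊕ C'_i = P_i ⊕ P'_i and thus P'_i = P_i ⊕ C_i ⊕ C'_i.
P'[1]: 0x50 ⊕ 0x44 ⊕ 0x03 = 0x17.
P'[2]: 0x71 ⊕ 0x64 ⊕ 0xAE = 0xBB.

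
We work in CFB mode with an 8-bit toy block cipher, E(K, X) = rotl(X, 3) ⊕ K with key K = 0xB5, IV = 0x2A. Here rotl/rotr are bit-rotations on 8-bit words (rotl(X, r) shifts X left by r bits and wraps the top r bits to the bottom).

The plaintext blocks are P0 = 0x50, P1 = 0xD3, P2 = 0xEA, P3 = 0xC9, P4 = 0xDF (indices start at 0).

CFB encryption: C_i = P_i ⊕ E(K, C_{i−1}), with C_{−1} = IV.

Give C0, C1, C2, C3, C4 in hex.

C0: E(K, 0x2A) = 0xE4; 0x50 ⊕ 0xE4 = 0xB4.
C1: E(K, 0xB4) = 0x10; 0xD3 ⊕ 0x10 = 0xC3.
C2: E(K, 0xC3) = 0xAB; 0xEA ⊕ 0xAB = 0x41.
C3: E(K, 0x41) = 0xBF; 0xC9 ⊕ 0xBF = 0x76.
C4: E(K, 0x76) = 0x06; 0xDF ⊕ 0x06 = 0xD9.

C0 = 0xB4, C1 = 0xC3, C2 = 0x41, C3 = 0x76, C4 = 0xD9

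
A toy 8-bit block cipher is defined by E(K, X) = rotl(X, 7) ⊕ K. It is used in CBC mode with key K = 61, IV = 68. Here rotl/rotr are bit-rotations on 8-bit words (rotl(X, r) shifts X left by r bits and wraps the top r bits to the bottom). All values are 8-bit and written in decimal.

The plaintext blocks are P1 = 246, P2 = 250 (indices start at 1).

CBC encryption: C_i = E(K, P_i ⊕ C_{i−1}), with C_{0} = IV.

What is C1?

C1 = 100

C1: P1 ⊕ 68 = 178; E(K, 178) = 100.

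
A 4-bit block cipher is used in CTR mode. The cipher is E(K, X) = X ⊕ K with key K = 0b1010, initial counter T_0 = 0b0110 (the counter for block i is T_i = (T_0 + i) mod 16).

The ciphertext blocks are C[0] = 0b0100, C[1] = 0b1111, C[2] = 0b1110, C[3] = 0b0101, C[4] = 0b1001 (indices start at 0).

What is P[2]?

CTR decryption: S_i = E(K, T_i) where T_i is the counter for block i; P_i = C_i ⊕ S_i.
P[2]: T = 0b1000, S = E(K, T) = 0b0010; 0b1110 ⊕ 0b0010 = 0b1100.

P[2] = 0b1100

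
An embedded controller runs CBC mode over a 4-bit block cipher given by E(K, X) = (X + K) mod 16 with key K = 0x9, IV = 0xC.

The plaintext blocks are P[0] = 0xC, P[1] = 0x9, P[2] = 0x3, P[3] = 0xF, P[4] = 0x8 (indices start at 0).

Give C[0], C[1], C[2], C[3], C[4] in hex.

C[0] = 0x9, C[1] = 0x9, C[2] = 0x3, C[3] = 0x5, C[4] = 0x6

CBC encryption: C_i = E(K, P_i ⊕ C_{i−1}), with C_{−1} = IV.
C[0]: P[0] ⊕ 0xC = 0x0; E(K, 0x0) = 0x9.
C[1]: P[1] ⊕ 0x9 = 0x0; E(K, 0x0) = 0x9.
C[2]: P[2] ⊕ 0x9 = 0xA; E(K, 0xA) = 0x3.
C[3]: P[3] ⊕ 0x3 = 0xC; E(K, 0xC) = 0x5.
C[4]: P[4] ⊕ 0x5 = 0xD; E(K, 0xD) = 0x6.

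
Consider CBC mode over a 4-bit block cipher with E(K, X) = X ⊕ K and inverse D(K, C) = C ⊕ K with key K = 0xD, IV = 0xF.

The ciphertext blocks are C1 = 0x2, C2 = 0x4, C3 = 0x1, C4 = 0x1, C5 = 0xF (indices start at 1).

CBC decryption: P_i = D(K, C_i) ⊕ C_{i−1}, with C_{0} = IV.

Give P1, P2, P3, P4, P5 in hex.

P1 = 0x0, P2 = 0xB, P3 = 0x8, P4 = 0xD, P5 = 0x3

P1: D(K, 0x2) = 0xF; 0xF ⊕ 0xF = 0x0.
P2: D(K, 0x4) = 0x9; 0x9 ⊕ 0x2 = 0xB.
P3: D(K, 0x1) = 0xC; 0xC ⊕ 0x4 = 0x8.
P4: D(K, 0x1) = 0xC; 0xC ⊕ 0x1 = 0xD.
P5: D(K, 0xF) = 0x2; 0x2 ⊕ 0x1 = 0x3.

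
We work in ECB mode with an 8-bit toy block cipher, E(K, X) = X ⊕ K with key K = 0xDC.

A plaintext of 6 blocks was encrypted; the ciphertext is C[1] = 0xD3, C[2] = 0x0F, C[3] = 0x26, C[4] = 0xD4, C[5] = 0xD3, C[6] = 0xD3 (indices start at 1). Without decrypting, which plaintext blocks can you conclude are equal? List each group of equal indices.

ECB encrypts each block independently with the same key, so equal ciphertext blocks imply equal plaintext blocks.
C[1] = C[5] = C[6] = 0xD3, so P[1] = P[5] = P[6].

P[1] = P[5] = P[6]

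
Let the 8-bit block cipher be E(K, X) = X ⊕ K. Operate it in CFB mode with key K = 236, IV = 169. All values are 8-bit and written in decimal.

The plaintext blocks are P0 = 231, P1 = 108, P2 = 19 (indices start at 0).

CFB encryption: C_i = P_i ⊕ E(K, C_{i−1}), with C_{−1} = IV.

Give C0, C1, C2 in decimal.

C0 = 162, C1 = 34, C2 = 221

C0: E(K, 169) = 69; 231 ⊕ 69 = 162.
C1: E(K, 162) = 78; 108 ⊕ 78 = 34.
C2: E(K, 34) = 206; 19 ⊕ 206 = 221.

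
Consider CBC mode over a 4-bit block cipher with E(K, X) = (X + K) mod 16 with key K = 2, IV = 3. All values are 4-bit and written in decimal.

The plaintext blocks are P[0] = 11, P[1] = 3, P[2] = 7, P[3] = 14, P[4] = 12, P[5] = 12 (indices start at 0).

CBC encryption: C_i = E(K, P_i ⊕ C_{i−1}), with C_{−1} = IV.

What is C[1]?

C[0]: P[0] ⊕ 3 = 8; E(K, 8) = 10.
C[1]: P[1] ⊕ 10 = 9; E(K, 9) = 11.

C[1] = 11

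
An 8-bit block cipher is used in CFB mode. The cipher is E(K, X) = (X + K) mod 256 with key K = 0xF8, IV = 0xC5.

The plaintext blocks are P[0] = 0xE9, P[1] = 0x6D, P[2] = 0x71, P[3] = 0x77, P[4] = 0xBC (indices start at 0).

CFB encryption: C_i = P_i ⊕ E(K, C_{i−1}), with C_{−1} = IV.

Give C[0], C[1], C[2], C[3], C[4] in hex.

C[0]: E(K, 0xC5) = 0xBD; 0xE9 ⊕ 0xBD = 0x54.
C[1]: E(K, 0x54) = 0x4C; 0x6D ⊕ 0x4C = 0x21.
C[2]: E(K, 0x21) = 0x19; 0x71 ⊕ 0x19 = 0x68.
C[3]: E(K, 0x68) = 0x60; 0x77 ⊕ 0x60 = 0x17.
C[4]: E(K, 0x17) = 0x0F; 0xBC ⊕ 0x0F = 0xB3.

C[0] = 0x54, C[1] = 0x21, C[2] = 0x68, C[3] = 0x17, C[4] = 0xB3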